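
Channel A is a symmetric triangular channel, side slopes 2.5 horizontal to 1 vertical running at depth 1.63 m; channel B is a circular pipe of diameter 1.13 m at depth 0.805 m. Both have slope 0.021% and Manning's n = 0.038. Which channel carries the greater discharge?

Channel A: For a triangular section with side slope z = 2.5: A = zy² = 2.5×1.63² = 6.642 m²; P = 2y√(1+z²) = 2×1.63×2.693 = 8.778 m. Hydraulic radius R = A/P = 6.642/8.778 = 0.7567 m. Q_A = (1/0.038)·6.642·0.7567^(2/3)·√0.00021 = 2.103 m³/s.
Channel B: For a circular section of diameter D = 1.13 m at depth y = 0.805 m, the central angle is θ = 2 arccos(1 − 2y/D) = 4.019 rad. Then A = (D²/8)(θ − sin θ) = 0.7642 m² and P = Dθ/2 = 2.271 m. Hydraulic radius R = A/P = 0.7642/2.271 = 0.3366 m. Q_B = (1/0.038)·0.7642·0.3366^(2/3)·√0.00021 = 0.141 m³/s.
Q_A = 2.103 m³/s vs Q_B = 0.141 m³/s, so channel A carries more.

channel A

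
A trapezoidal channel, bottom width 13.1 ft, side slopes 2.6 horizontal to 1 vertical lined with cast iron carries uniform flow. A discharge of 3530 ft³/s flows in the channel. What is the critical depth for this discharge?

y_c = 8.12 ft

At critical depth, Q² T / (g A³) = 1, i.e. A³/T = Q²/g = 3530²/32.2 = 387000.
At y = 5.75 ft: A³/T = 97570 — short.
At y = 8.92 ft: A³/T = 570300 — over.
At y = 8.12 ft: A³/T = 387500 — close enough.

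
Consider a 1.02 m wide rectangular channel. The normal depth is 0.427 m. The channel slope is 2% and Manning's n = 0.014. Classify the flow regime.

Flow area A = b·y = 1.02 × 0.427 = 0.4355 m². Wetted perimeter P = b + 2y = 1.02 + 2×0.427 = 1.874 m.
Hydraulic radius R = A/P = 0.4355/1.874 = 0.2324 m.
V = (1/n) R^(2/3) √S = (1/0.014) × 0.2324^(2/3) × √0.02 = 3.818 m/s. Hydraulic depth D_h = A/T = 0.4355/1.02 = 0.427 m.
Froude number Fr = V/√(g·D_h) = 3.818/√(9.81×0.427) = 1.87, which is greater than 1, so the flow is supercritical.

supercritical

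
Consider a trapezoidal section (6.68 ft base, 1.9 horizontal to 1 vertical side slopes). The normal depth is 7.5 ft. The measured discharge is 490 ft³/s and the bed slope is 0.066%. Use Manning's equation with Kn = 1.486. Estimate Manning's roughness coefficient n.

With bottom width b = 6.68 ft and side slope z = 1.9: A = (b + zy)y = (6.68 + 1.9×7.5)×7.5 = 157 ft²; P = b + 2y√(1+z²) = 6.68 + 2×7.5×2.147 = 38.89 ft.
Hydraulic radius R = A/P = 157/38.89 = 4.037 ft.
Rearranging Manning's equation: n = (1.486/Q) A R^(2/3) S^(1/2) = (1.486/490) × 157 × 4.037^(2/3) × √0.00066 = 0.031.

n = 0.031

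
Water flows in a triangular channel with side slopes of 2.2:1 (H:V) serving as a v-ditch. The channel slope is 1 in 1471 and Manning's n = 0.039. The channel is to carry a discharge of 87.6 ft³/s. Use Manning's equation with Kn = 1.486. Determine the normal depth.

Manning's equation rearranged: A R^(2/3) = nQ / (1.486·√S) = 0.039 × 87.6 / (1.486 × √0.0006798) = 88.18.
Trying y = 4.25 ft: A R^(2/3) = 61.7 — short.
Trying y = 5.6 ft: A R^(2/3) = 128.7 — over.
Trying y = 4.86 ft: A R^(2/3) = 88.22 — matches.

y_n = 4.86 ft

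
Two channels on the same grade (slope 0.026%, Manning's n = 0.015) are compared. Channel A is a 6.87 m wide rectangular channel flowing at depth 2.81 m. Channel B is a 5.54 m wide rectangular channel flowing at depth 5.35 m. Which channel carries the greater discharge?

Channel A: Flow area A = b·y = 6.87 × 2.81 = 19.3 m². Wetted perimeter P = b + 2y = 6.87 + 2×2.81 = 12.49 m. Hydraulic radius R = A/P = 19.3/12.49 = 1.546 m. Q_A = (1/0.015)·19.3·1.546^(2/3)·√0.00026 = 27.74 m³/s.
Channel B: Flow area A = b·y = 5.54 × 5.35 = 29.64 m². Wetted perimeter P = b + 2y = 5.54 + 2×5.35 = 16.24 m. Hydraulic radius R = A/P = 29.64/16.24 = 1.825 m. Q_B = (1/0.015)·29.64·1.825^(2/3)·√0.00026 = 47.58 m³/s.
Q_A = 27.74 m³/s vs Q_B = 47.58 m³/s, so channel B carries more.

channel B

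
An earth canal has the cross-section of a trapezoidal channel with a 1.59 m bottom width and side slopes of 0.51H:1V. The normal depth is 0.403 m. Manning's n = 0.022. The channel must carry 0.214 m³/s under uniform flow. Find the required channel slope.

With bottom width b = 1.59 m and side slope z = 0.51: A = (b + zy)y = (1.59 + 0.51×0.403)×0.403 = 0.7236 m²; P = b + 2y√(1+z²) = 1.59 + 2×0.403×1.123 = 2.495 m.
Hydraulic radius R = A/P = 0.7236/2.495 = 0.29 m.
From Manning's equation, S = [nQ / (1 A R^(2/3))]² = [0.022 × 0.214 / (1 × 0.7236 × 0.29^(2/3))]² = 0.00022.

S = 0.00022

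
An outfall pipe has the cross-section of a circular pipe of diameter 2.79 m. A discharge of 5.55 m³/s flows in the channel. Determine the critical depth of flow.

At critical depth, Q² T / (g A³) = 1, i.e. A³/T = Q²/g = 5.55²/9.81 = 3.14.
Trying y = 0.89 m: A³/T = 1.821 — short.
Trying y = 1.02 m: A³/T = 3.082 — ≈ 3.14.

y_c = 1.02 m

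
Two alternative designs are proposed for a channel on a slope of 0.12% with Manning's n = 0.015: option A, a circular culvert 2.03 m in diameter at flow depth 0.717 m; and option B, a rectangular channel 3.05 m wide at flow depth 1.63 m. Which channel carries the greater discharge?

Channel A: For a circular section of diameter D = 2.03 m at depth y = 0.717 m, the central angle is θ = 2 arccos(1 − 2y/D) = 2.546 rad. Then A = (D²/8)(θ − sin θ) = 1.022 m² and P = Dθ/2 = 2.584 m. Hydraulic radius R = A/P = 1.022/2.584 = 0.3956 m. Q_A = (1/0.015)·1.022·0.3956^(2/3)·√0.0012 = 1.272 m³/s.
Channel B: Flow area A = b·y = 3.05 × 1.63 = 4.971 m². Wetted perimeter P = b + 2y = 3.05 + 2×1.63 = 6.31 m. Hydraulic radius R = A/P = 4.971/6.31 = 0.7879 m. Q_B = (1/0.015)·4.971·0.7879^(2/3)·√0.0012 = 9.794 m³/s.
Q_A = 1.272 m³/s vs Q_B = 9.794 m³/s, so channel B carries more.

channel B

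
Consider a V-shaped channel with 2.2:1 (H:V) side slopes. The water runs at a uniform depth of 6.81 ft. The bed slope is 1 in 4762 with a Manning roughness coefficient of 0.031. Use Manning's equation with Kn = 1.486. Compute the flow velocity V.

For a triangular section with side slope z = 2.2: A = zy² = 2.2×6.81² = 102 ft²; P = 2y√(1+z²) = 2×6.81×2.417 = 32.91 ft.
Hydraulic radius R = A/P = 102/32.91 = 3.1 ft.
From Manning's equation, V = (1.486/n) R^(2/3) S^(1/2) = (1.486/0.031) × 3.1^(2/3) × 0.00021^(1/2) = 1.48 ft/s.

V = 1.48 ft/s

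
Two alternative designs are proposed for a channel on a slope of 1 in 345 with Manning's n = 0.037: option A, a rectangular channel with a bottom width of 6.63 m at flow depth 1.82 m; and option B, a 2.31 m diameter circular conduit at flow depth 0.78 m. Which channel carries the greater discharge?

channel A

Channel A: Flow area A = b·y = 6.63 × 1.82 = 12.07 m². Wetted perimeter P = b + 2y = 6.63 + 2×1.82 = 10.27 m. Hydraulic radius R = A/P = 12.07/10.27 = 1.175 m. Q_A = (1/0.037)·12.07·1.175^(2/3)·√0.002899 = 19.55 m³/s.
Channel B: For a circular section of diameter D = 2.31 m at depth y = 0.78 m, the central angle is θ = 2 arccos(1 − 2y/D) = 2.48 rad. Then A = (D²/8)(θ − sin θ) = 1.245 m² and P = Dθ/2 = 2.865 m. Hydraulic radius R = A/P = 1.245/2.865 = 0.4345 m. Q_B = (1/0.037)·1.245·0.4345^(2/3)·√0.002899 = 1.039 m³/s.
Q_A = 19.55 m³/s vs Q_B = 1.039 m³/s, so channel A carries more.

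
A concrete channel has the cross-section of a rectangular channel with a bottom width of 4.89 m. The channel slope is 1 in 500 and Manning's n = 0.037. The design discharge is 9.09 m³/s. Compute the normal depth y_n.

y_n = 1.58 m

Manning's equation rearranged: A R^(2/3) = nQ / (1·√S) = 0.037 × 9.09 / (√0.002) = 7.521.
At y = 1.72 m: A R^(2/3) = 8.465 — high.
At y = 1.58 m: A R^(2/3) = 7.518 — ≈ 7.521.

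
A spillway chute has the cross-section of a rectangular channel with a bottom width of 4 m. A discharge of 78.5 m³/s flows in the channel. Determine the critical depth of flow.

y_c = 3.4 m

For a rectangular channel, critical depth y_c = (q²/g)^(1/3) where q = Q/b = 78.5/4 = 19.62 m²/s.
So y_c = (19.62²/9.81)^(1/3) = 3.4 m.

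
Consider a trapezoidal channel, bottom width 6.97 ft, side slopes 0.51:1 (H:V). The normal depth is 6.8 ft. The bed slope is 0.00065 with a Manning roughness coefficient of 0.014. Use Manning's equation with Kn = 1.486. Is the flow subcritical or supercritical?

With bottom width b = 6.97 ft and side slope z = 0.51: A = (b + zy)y = (6.97 + 0.51×6.8)×6.8 = 70.98 ft²; P = b + 2y√(1+z²) = 6.97 + 2×6.8×1.123 = 22.24 ft.
Hydraulic radius R = A/P = 70.98/22.24 = 3.192 ft.
V = (1.486/n) R^(2/3) √S = (1.486/0.014) × 3.192^(2/3) × √0.00065 = 5.867 ft/s. Hydraulic depth D_h = A/T = 70.98/13.91 = 5.104 ft.
Froude number Fr = V/√(g·D_h) = 5.867/√(32.2×5.104) = 0.458, which is less than 1, so the flow is subcritical.

subcritical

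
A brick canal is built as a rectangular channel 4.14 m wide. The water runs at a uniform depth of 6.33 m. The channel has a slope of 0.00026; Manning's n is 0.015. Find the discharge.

Q = 37.9 m³/s

Flow area A = b·y = 4.14 × 6.33 = 26.21 m². Wetted perimeter P = b + 2y = 4.14 + 2×6.33 = 16.8 m.
Hydraulic radius R = A/P = 26.21/16.8 = 1.56 m.
Manning's equation: Q = (1/n) A R^(2/3) S^(1/2) = (1/0.015) × 26.21 × 1.56^(2/3) × 0.00026^(1/2) = 37.9 m³/s.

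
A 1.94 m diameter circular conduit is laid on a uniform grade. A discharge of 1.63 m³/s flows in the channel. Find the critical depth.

y_c = 0.605 m

At critical depth, Q² T / (g A³) = 1, i.e. A³/T = Q²/g = 1.63²/9.81 = 0.2708.
Try y = 0.435 m: A³/T = 0.07513 — low.
Try y = 0.719 m: A³/T = 0.5281 — high.
Try y = 0.605 m: A³/T = 0.2711 — close enough.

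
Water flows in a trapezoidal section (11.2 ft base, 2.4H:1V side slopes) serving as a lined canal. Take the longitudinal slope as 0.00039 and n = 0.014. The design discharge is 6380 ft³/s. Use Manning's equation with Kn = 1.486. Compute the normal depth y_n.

Manning's equation rearranged: A R^(2/3) = nQ / (1.486·√S) = 0.014 × 6380 / (1.486 × √0.00039) = 3044.
At y = 11.8 ft: A R^(2/3) = 1612 — low.
At y = 19.8 ft: A R^(2/3) = 5463 — high.
At y = 15.5 ft: A R^(2/3) = 3044 — close enough.

y_n = 15.5 ft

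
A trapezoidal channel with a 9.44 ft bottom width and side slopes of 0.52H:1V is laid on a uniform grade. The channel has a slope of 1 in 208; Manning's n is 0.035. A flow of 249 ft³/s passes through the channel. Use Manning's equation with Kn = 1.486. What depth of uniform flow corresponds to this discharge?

Manning's equation rearranged: A R^(2/3) = nQ / (1.486·√S) = 0.035 × 249 / (1.486 × √0.004808) = 84.58.
Trying y = 3.02 ft: A R^(2/3) = 53.6 — too small.
Trying y = 4.65 ft: A R^(2/3) = 108.7 — too large.
Trying y = 3.99 ft: A R^(2/3) = 84.46 — matches.

y_n = 3.99 ft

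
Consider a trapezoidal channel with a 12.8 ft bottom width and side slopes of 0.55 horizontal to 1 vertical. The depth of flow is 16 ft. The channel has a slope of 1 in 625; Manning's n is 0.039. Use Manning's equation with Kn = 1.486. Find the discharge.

Q = 1930 ft³/s

With bottom width b = 12.8 ft and side slope z = 0.55: A = (b + zy)y = (12.8 + 0.55×16)×16 = 345.6 ft²; P = b + 2y√(1+z²) = 12.8 + 2×16×1.141 = 49.32 ft.
Hydraulic radius R = A/P = 345.6/49.32 = 7.007 ft.
Manning's equation: Q = (1.486/n) A R^(2/3) S^(1/2) = (1.486/0.039) × 345.6 × 7.007^(2/3) × 0.0016^(1/2) = 1930 ft³/s.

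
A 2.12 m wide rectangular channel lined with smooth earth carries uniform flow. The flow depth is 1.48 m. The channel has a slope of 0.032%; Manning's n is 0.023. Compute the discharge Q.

Q = 1.77 m³/s

Flow area A = b·y = 2.12 × 1.48 = 3.138 m². Wetted perimeter P = b + 2y = 2.12 + 2×1.48 = 5.08 m.
Hydraulic radius R = A/P = 3.138/5.08 = 0.6176 m.
Manning's equation: Q = (1/n) A R^(2/3) S^(1/2) = (1/0.023) × 3.138 × 0.6176^(2/3) × 0.00032^(1/2) = 1.77 m³/s.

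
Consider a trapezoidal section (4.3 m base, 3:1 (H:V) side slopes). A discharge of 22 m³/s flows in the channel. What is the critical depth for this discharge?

y_c = 1.08 m

At critical depth, Q² T / (g A³) = 1, i.e. A³/T = Q²/g = 22²/9.81 = 49.34.
Trying y = 0.774 m: A³/T = 15.05 — short.
Trying y = 1.19 m: A³/T = 71.8 — over.
Trying y = 1.08 m: A³/T = 50.09 — close enough.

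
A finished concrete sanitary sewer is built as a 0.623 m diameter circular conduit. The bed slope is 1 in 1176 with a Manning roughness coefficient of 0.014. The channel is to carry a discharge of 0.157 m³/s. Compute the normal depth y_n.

y_n = 0.443 m

Manning's equation rearranged: A R^(2/3) = nQ / (1·√S) = 0.014 × 0.157 / (√0.0008503) = 0.07538.
Try y = 0.351 m: A R^(2/3) = 0.05373 — low.
Try y = 0.443 m: A R^(2/3) = 0.0754 — ≈ 0.07538.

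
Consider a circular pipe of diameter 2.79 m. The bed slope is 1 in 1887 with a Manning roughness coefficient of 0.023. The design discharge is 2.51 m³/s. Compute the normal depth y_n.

y_n = 1.43 m

Manning's equation rearranged: A R^(2/3) = nQ / (1·√S) = 0.023 × 2.51 / (√0.0005299) = 2.508.
Try y = 1.16 m: A R^(2/3) = 1.738 — short.
Try y = 1.6 m: A R^(2/3) = 3.011 — over.
Try y = 1.43 m: A R^(2/3) = 2.507 — ≈ 2.508.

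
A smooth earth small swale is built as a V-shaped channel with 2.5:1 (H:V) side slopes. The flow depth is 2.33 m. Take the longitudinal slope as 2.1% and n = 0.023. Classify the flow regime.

For a triangular section with side slope z = 2.5: A = zy² = 2.5×2.33² = 13.57 m²; P = 2y√(1+z²) = 2×2.33×2.693 = 12.55 m.
Hydraulic radius R = A/P = 13.57/12.55 = 1.082 m.
V = (1/n) R^(2/3) √S = (1/0.023) × 1.082^(2/3) × √0.021 = 6.639 m/s. Hydraulic depth D_h = A/T = 13.57/11.65 = 1.165 m.
Froude number Fr = V/√(g·D_h) = 6.639/√(9.81×1.165) = 1.96, which is greater than 1, so the flow is supercritical.

supercritical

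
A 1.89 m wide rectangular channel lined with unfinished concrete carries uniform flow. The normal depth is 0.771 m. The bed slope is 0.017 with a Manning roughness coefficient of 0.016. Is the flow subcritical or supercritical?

Flow area A = b·y = 1.89 × 0.771 = 1.457 m². Wetted perimeter P = b + 2y = 1.89 + 2×0.771 = 3.432 m.
Hydraulic radius R = A/P = 1.457/3.432 = 0.4246 m.
V = (1/n) R^(2/3) √S = (1/0.016) × 0.4246^(2/3) × √0.017 = 4.603 m/s. Hydraulic depth D_h = A/T = 1.457/1.89 = 0.771 m.
Froude number Fr = V/√(g·D_h) = 4.603/√(9.81×0.771) = 1.67, which is greater than 1, so the flow is supercritical.

supercritical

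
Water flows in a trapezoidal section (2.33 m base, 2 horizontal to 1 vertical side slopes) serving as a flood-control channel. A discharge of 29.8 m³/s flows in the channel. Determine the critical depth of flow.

At critical depth, Q² T / (g A³) = 1, i.e. A³/T = Q²/g = 29.8²/9.81 = 90.52.
Try y = 1.94 m: A³/T = 173.3 — too large.
Try y = 1.34 m: A³/T = 39.35 — too small.
Try y = 1.65 m: A³/T = 89.77 — ≈ 90.52.

y_c = 1.65 m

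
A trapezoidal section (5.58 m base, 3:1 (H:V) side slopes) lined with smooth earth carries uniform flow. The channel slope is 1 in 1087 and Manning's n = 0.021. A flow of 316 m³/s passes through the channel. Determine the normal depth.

Manning's equation rearranged: A R^(2/3) = nQ / (1·√S) = 0.021 × 316 / (√0.00092) = 218.8.
Trying y = 4.4 m: A R^(2/3) = 151.1 — too small.
Trying y = 5.71 m: A R^(2/3) = 276.3 — too large.
Trying y = 5.17 m: A R^(2/3) = 219.1 — ≈ 218.8.

y_n = 5.17 m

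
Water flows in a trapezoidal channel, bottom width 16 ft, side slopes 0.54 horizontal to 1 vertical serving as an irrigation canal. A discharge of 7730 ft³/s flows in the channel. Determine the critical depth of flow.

At critical depth, Q² T / (g A³) = 1, i.e. A³/T = Q²/g = 7730²/32.2 = 1856000.
Trying y = 14 ft: A³/T = 1153000 — short.
Trying y = 18.6 ft: A³/T = 3150000 — over.
Trying y = 16 ft: A³/T = 1841000 — matches.

y_c = 16 ft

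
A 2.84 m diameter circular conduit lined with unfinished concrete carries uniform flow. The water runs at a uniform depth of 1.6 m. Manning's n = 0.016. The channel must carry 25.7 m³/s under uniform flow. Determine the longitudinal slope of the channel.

For a circular section of diameter D = 2.84 m at depth y = 1.6 m, the central angle is θ = 2 arccos(1 − 2y/D) = 3.396 rad. Then A = (D²/8)(θ − sin θ) = 3.677 m² and P = Dθ/2 = 4.822 m.
Hydraulic radius R = A/P = 3.677/4.822 = 0.7626 m.
From Manning's equation, S = [nQ / (1 A R^(2/3))]² = [0.016 × 25.7 / (1 × 3.677 × 0.7626^(2/3))]² = 0.0179.

S = 0.0179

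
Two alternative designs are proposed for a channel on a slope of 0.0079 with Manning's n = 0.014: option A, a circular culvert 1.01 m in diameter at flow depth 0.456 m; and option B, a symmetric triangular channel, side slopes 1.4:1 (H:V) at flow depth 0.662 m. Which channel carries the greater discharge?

channel B

Channel A: For a circular section of diameter D = 1.01 m at depth y = 0.456 m, the central angle is θ = 2 arccos(1 − 2y/D) = 2.947 rad. Then A = (D²/8)(θ − sin θ) = 0.3512 m² and P = Dθ/2 = 1.488 m. Hydraulic radius R = A/P = 0.3512/1.488 = 0.236 m. Q_A = (1/0.014)·0.3512·0.236^(2/3)·√0.0079 = 0.8513 m³/s.
Channel B: For a triangular section with side slope z = 1.4: A = zy² = 1.4×0.662² = 0.6135 m²; P = 2y√(1+z²) = 2×0.662×1.72 = 2.278 m. Hydraulic radius R = A/P = 0.6135/2.278 = 0.2693 m. Q_B = (1/0.014)·0.6135·0.2693^(2/3)·√0.0079 = 1.625 m³/s.
Q_A = 0.8513 m³/s vs Q_B = 1.625 m³/s, so channel B carries more.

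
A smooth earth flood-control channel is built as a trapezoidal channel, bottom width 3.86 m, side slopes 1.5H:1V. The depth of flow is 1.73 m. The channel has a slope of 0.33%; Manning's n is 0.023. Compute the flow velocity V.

With bottom width b = 3.86 m and side slope z = 1.5: A = (b + zy)y = (3.86 + 1.5×1.73)×1.73 = 11.17 m²; P = b + 2y√(1+z²) = 3.86 + 2×1.73×1.803 = 10.1 m.
Hydraulic radius R = A/P = 11.17/10.1 = 1.106 m.
From Manning's equation, V = (1/n) R^(2/3) S^(1/2) = (1/0.023) × 1.106^(2/3) × 0.0033^(1/2) = 2.67 m/s.

V = 2.67 m/s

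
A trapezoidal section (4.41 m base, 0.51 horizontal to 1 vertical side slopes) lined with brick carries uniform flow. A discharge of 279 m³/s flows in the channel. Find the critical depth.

y_c = 5.88 m

At critical depth, Q² T / (g A³) = 1, i.e. A³/T = Q²/g = 279²/9.81 = 7935.
At y = 7.01 m: A³/T = 15170 — over.
At y = 5.88 m: A³/T = 7944 — close enough.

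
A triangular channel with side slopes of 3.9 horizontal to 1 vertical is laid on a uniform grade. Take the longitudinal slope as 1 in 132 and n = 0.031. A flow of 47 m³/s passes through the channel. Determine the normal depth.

Manning's equation rearranged: A R^(2/3) = nQ / (1·√S) = 0.031 × 47 / (√0.007576) = 16.74.
At y = 2.48 m: A R^(2/3) = 27.1 — high.
At y = 1.44 m: A R^(2/3) = 6.36 — low.
At y = 2.07 m: A R^(2/3) = 16.74 — close enough.

y_n = 2.07 m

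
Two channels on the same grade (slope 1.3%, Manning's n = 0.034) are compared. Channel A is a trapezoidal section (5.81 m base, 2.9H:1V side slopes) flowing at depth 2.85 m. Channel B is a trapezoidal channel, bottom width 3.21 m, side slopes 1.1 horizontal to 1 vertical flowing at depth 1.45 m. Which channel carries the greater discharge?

Channel A: With bottom width b = 5.81 m and side slope z = 2.9: A = (b + zy)y = (5.81 + 2.9×2.85)×2.85 = 40.11 m²; P = b + 2y√(1+z²) = 5.81 + 2×2.85×3.068 = 23.3 m. Hydraulic radius R = A/P = 40.11/23.3 = 1.722 m. Q_A = (1/0.034)·40.11·1.722^(2/3)·√0.013 = 193.3 m³/s.
Channel B: With bottom width b = 3.21 m and side slope z = 1.1: A = (b + zy)y = (3.21 + 1.1×1.45)×1.45 = 6.967 m²; P = b + 2y√(1+z²) = 3.21 + 2×1.45×1.487 = 7.521 m. Hydraulic radius R = A/P = 6.967/7.521 = 0.9264 m. Q_B = (1/0.034)·6.967·0.9264^(2/3)·√0.013 = 22.2 m³/s.
Q_A = 193.3 m³/s vs Q_B = 22.2 m³/s, so channel A carries more.

channel A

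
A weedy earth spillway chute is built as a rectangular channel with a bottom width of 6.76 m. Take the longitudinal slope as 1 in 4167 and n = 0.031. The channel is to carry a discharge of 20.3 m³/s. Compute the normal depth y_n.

y_n = 4.01 m

Manning's equation rearranged: A R^(2/3) = nQ / (1·√S) = 0.031 × 20.3 / (√0.00024) = 40.62.
Try y = 4.85 m: A R^(2/3) = 51.9 — high.
Try y = 4.01 m: A R^(2/3) = 40.62 — ≈ 40.62.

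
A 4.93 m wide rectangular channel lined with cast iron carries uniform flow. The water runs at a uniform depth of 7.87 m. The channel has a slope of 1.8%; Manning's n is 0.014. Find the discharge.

Flow area A = b·y = 4.93 × 7.87 = 38.8 m². Wetted perimeter P = b + 2y = 4.93 + 2×7.87 = 20.67 m.
Hydraulic radius R = A/P = 38.8/20.67 = 1.877 m.
Manning's equation: Q = (1/n) A R^(2/3) S^(1/2) = (1/0.014) × 38.8 × 1.877^(2/3) × 0.018^(1/2) = 566 m³/s.

Q = 566 m³/s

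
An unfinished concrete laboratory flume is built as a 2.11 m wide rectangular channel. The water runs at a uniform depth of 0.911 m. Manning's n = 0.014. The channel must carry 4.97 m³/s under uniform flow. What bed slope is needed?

S = 0.0034

Flow area A = b·y = 2.11 × 0.911 = 1.922 m². Wetted perimeter P = b + 2y = 2.11 + 2×0.911 = 3.932 m.
Hydraulic radius R = A/P = 1.922/3.932 = 0.4889 m.
From Manning's equation, S = [nQ / (1 A R^(2/3))]² = [0.014 × 4.97 / (1 × 1.922 × 0.4889^(2/3))]² = 0.0034.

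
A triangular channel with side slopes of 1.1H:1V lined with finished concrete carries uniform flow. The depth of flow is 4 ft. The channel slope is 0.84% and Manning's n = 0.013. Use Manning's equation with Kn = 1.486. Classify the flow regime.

supercritical

For a triangular section with side slope z = 1.1: A = zy² = 1.1×4² = 17.6 ft²; P = 2y√(1+z²) = 2×4×1.487 = 11.89 ft.
Hydraulic radius R = A/P = 17.6/11.89 = 1.48 ft.
V = (1.486/n) R^(2/3) √S = (1.486/0.013) × 1.48^(2/3) × √0.0084 = 13.61 ft/s. Hydraulic depth D_h = A/T = 17.6/8.8 = 2 ft.
Froude number Fr = V/√(g·D_h) = 13.61/√(32.2×2) = 1.7, which is greater than 1, so the flow is supercritical.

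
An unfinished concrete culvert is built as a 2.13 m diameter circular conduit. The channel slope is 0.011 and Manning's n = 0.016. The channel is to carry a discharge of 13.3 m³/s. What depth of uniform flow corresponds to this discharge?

y_n = 1.53 m

Manning's equation rearranged: A R^(2/3) = nQ / (1·√S) = 0.016 × 13.3 / (√0.011) = 2.029.
Try y = 1.37 m: A R^(2/3) = 1.744 — short.
Try y = 1.53 m: A R^(2/3) = 2.026 — ≈ 2.029.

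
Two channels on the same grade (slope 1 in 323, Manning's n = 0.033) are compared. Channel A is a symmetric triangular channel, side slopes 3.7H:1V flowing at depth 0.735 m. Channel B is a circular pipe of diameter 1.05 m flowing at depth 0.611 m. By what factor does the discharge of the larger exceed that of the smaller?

Channel A: For a triangular section with side slope z = 3.7: A = zy² = 3.7×0.735² = 1.999 m²; P = 2y√(1+z²) = 2×0.735×3.833 = 5.634 m. Hydraulic radius R = A/P = 1.999/5.634 = 0.3548 m. Q_A = (1/0.033)·1.999·0.3548^(2/3)·√0.003096 = 1.689 m³/s.
Channel B: For a circular section of diameter D = 1.05 m at depth y = 0.611 m, the central angle is θ = 2 arccos(1 − 2y/D) = 3.471 rad. Then A = (D²/8)(θ − sin θ) = 0.5228 m² and P = Dθ/2 = 1.822 m. Hydraulic radius R = A/P = 0.5228/1.822 = 0.2869 m. Q_B = (1/0.033)·0.5228·0.2869^(2/3)·√0.003096 = 0.3835 m³/s.
The larger discharge is 1.689 m³/s and the smaller is 0.3835 m³/s; the ratio is 4.4.

4.4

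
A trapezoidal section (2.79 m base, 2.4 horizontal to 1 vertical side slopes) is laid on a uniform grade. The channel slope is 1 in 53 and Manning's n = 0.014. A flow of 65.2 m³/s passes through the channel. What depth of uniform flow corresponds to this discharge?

Manning's equation rearranged: A R^(2/3) = nQ / (1·√S) = 0.014 × 65.2 / (√0.01887) = 6.645.
Trying y = 1.53 m: A R^(2/3) = 9.353 — too large.
Trying y = 1.3 m: A R^(2/3) = 6.646 — matches.

y_n = 1.3 m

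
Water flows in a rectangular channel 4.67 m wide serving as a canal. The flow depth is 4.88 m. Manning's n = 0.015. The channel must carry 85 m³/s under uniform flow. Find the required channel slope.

Flow area A = b·y = 4.67 × 4.88 = 22.79 m². Wetted perimeter P = b + 2y = 4.67 + 2×4.88 = 14.43 m.
Hydraulic radius R = A/P = 22.79/14.43 = 1.579 m.
From Manning's equation, S = [nQ / (1 A R^(2/3))]² = [0.015 × 85 / (1 × 22.79 × 1.579^(2/3))]² = 0.0017.

S = 0.0017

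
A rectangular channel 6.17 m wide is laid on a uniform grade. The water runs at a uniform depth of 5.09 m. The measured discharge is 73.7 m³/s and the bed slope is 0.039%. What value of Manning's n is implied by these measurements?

n = 0.013

Flow area A = b·y = 6.17 × 5.09 = 31.41 m². Wetted perimeter P = b + 2y = 6.17 + 2×5.09 = 16.35 m.
Hydraulic radius R = A/P = 31.41/16.35 = 1.921 m.
Rearranging Manning's equation: n = (1/Q) A R^(2/3) S^(1/2) = (1/73.7) × 31.41 × 1.921^(2/3) × √0.00039 = 0.013.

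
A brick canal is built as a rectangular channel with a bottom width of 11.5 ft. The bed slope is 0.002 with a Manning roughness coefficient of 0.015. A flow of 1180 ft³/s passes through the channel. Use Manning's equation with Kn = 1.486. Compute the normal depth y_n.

Manning's equation rearranged: A R^(2/3) = nQ / (1.486·√S) = 0.015 × 1180 / (1.486 × √0.002) = 266.3.
Trying y = 11 ft: A R^(2/3) = 306.8 — high.
Trying y = 9.81 ft: A R^(2/3) = 266.2 — close enough.

y_n = 9.81 ft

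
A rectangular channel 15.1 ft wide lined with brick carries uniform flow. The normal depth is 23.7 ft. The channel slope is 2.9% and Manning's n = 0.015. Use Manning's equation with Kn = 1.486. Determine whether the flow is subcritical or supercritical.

Flow area A = b·y = 15.1 × 23.7 = 357.9 ft². Wetted perimeter P = b + 2y = 15.1 + 2×23.7 = 62.5 ft.
Hydraulic radius R = A/P = 357.9/62.5 = 5.726 ft.
V = (1.486/n) R^(2/3) √S = (1.486/0.015) × 5.726^(2/3) × √0.029 = 54 ft/s. Hydraulic depth D_h = A/T = 357.9/15.1 = 23.7 ft.
Froude number Fr = V/√(g·D_h) = 54/√(32.2×23.7) = 1.95, which is greater than 1, so the flow is supercritical.

supercritical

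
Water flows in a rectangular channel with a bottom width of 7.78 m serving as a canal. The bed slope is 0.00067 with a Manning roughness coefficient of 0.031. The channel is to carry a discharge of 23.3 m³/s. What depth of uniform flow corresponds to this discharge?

y_n = 2.65 m

Manning's equation rearranged: A R^(2/3) = nQ / (1·√S) = 0.031 × 23.3 / (√0.00067) = 27.9.
Trying y = 2.33 m: A R^(2/3) = 23.3 — low.
Trying y = 2.88 m: A R^(2/3) = 31.35 — high.
Trying y = 2.65 m: A R^(2/3) = 27.92 — matches.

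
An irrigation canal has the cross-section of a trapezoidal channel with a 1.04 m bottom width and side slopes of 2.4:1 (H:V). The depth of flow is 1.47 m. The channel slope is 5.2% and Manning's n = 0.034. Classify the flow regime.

With bottom width b = 1.04 m and side slope z = 2.4: A = (b + zy)y = (1.04 + 2.4×1.47)×1.47 = 6.715 m²; P = b + 2y√(1+z²) = 1.04 + 2×1.47×2.6 = 8.684 m.
Hydraulic radius R = A/P = 6.715/8.684 = 0.7733 m.
V = (1/n) R^(2/3) √S = (1/0.034) × 0.7733^(2/3) × √0.052 = 5.65 m/s. Hydraulic depth D_h = A/T = 6.715/8.096 = 0.8294 m.
Froude number Fr = V/√(g·D_h) = 5.65/√(9.81×0.8294) = 1.98, which is greater than 1, so the flow is supercritical.

supercritical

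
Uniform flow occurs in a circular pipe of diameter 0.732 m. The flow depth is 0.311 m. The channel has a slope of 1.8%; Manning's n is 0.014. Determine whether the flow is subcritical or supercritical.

supercritical

For a circular section of diameter D = 0.732 m at depth y = 0.311 m, the central angle is θ = 2 arccos(1 − 2y/D) = 2.84 rad. Then A = (D²/8)(θ − sin θ) = 0.1703 m² and P = Dθ/2 = 1.039 m.
Hydraulic radius R = A/P = 0.1703/1.039 = 0.1639 m.
V = (1/n) R^(2/3) √S = (1/0.014) × 0.1639^(2/3) × √0.018 = 2.87 m/s. Hydraulic depth D_h = A/T = 0.1703/0.7237 = 0.2353 m.
Froude number Fr = V/√(g·D_h) = 2.87/√(9.81×0.2353) = 1.89, which is greater than 1, so the flow is supercritical.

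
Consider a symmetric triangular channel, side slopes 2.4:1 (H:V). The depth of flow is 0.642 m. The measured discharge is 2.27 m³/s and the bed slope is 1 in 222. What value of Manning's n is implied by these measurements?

n = 0.013

For a triangular section with side slope z = 2.4: A = zy² = 2.4×0.642² = 0.9892 m²; P = 2y√(1+z²) = 2×0.642×2.6 = 3.338 m.
Hydraulic radius R = A/P = 0.9892/3.338 = 0.2963 m.
Rearranging Manning's equation: n = (1/Q) A R^(2/3) S^(1/2) = (1/2.27) × 0.9892 × 0.2963^(2/3) × √0.004505 = 0.013.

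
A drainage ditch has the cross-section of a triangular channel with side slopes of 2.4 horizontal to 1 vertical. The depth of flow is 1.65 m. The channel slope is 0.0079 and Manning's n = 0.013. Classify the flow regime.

For a triangular section with side slope z = 2.4: A = zy² = 2.4×1.65² = 6.534 m²; P = 2y√(1+z²) = 2×1.65×2.6 = 8.58 m.
Hydraulic radius R = A/P = 6.534/8.58 = 0.7615 m.
V = (1/n) R^(2/3) √S = (1/0.013) × 0.7615^(2/3) × √0.0079 = 5.702 m/s. Hydraulic depth D_h = A/T = 6.534/7.92 = 0.825 m.
Froude number Fr = V/√(g·D_h) = 5.702/√(9.81×0.825) = 2, which is greater than 1, so the flow is supercritical.

supercritical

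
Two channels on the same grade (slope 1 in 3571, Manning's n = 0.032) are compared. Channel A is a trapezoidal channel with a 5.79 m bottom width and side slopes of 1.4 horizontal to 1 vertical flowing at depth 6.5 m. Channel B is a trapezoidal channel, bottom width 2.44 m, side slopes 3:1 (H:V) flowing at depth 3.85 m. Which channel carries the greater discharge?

Channel A: With bottom width b = 5.79 m and side slope z = 1.4: A = (b + zy)y = (5.79 + 1.4×6.5)×6.5 = 96.78 m²; P = b + 2y√(1+z²) = 5.79 + 2×6.5×1.72 = 28.16 m. Hydraulic radius R = A/P = 96.78/28.16 = 3.437 m. Q_A = (1/0.032)·96.78·3.437^(2/3)·√0.00028 = 115.3 m³/s.
Channel B: With bottom width b = 2.44 m and side slope z = 3: A = (b + zy)y = (2.44 + 3×3.85)×3.85 = 53.86 m²; P = b + 2y√(1+z²) = 2.44 + 2×3.85×3.162 = 26.79 m. Hydraulic radius R = A/P = 53.86/26.79 = 2.011 m. Q_B = (1/0.032)·53.86·2.011^(2/3)·√0.00028 = 44.87 m³/s.
Q_A = 115.3 m³/s vs Q_B = 44.87 m³/s, so channel A carries more.

channel A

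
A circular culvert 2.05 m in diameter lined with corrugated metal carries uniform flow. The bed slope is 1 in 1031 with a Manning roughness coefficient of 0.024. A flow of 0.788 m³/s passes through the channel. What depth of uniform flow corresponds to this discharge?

y_n = 0.752 m

Manning's equation rearranged: A R^(2/3) = nQ / (1·√S) = 0.024 × 0.788 / (√0.0009699) = 0.6072.
Trying y = 0.951 m: A R^(2/3) = 0.9288 — over.
Trying y = 0.549 m: A R^(2/3) = 0.3317 — short.
Trying y = 0.752 m: A R^(2/3) = 0.607 — close enough.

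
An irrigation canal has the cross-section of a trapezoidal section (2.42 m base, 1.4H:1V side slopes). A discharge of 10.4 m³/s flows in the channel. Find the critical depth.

y_c = 1.01 m

At critical depth, Q² T / (g A³) = 1, i.e. A³/T = Q²/g = 10.4²/9.81 = 11.03.
At y = 1.1 m: A³/T = 15.03 — over.
At y = 0.775 m: A³/T = 4.367 — short.
At y = 1.01 m: A³/T = 11.06 — close enough.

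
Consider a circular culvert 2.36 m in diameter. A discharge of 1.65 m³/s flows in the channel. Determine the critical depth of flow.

y_c = 0.575 m

At critical depth, Q² T / (g A³) = 1, i.e. A³/T = Q²/g = 1.65²/9.81 = 0.2775.
Try y = 0.408 m: A³/T = 0.07224 — too small.
Try y = 0.722 m: A³/T = 0.6706 — too large.
Try y = 0.575 m: A³/T = 0.2768 — matches.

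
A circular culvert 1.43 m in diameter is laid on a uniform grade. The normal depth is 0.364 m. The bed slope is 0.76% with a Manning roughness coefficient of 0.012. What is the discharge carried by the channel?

For a circular section of diameter D = 1.43 m at depth y = 0.364 m, the central angle is θ = 2 arccos(1 − 2y/D) = 2.115 rad. Then A = (D²/8)(θ − sin θ) = 0.3221 m² and P = Dθ/2 = 1.512 m.
Hydraulic radius R = A/P = 0.3221/1.512 = 0.2129 m.
Manning's equation: Q = (1/n) A R^(2/3) S^(1/2) = (1/0.012) × 0.3221 × 0.2129^(2/3) × 0.0076^(1/2) = 0.834 m³/s.

Q = 0.834 m³/s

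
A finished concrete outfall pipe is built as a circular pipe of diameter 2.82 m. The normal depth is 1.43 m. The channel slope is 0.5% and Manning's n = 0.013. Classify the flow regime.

For a circular section of diameter D = 2.82 m at depth y = 1.43 m, the central angle is θ = 2 arccos(1 − 2y/D) = 3.17 rad. Then A = (D²/8)(θ − sin θ) = 3.179 m² and P = Dθ/2 = 4.47 m.
Hydraulic radius R = A/P = 3.179/4.47 = 0.7113 m.
V = (1/n) R^(2/3) √S = (1/0.013) × 0.7113^(2/3) × √0.005 = 4.334 m/s. Hydraulic depth D_h = A/T = 3.179/2.82 = 1.128 m.
Froude number Fr = V/√(g·D_h) = 4.334/√(9.81×1.128) = 1.3, which is greater than 1, so the flow is supercritical.

supercritical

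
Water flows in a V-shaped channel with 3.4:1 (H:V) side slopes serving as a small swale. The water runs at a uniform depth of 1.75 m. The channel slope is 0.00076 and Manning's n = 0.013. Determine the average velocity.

V = 1.89 m/s

For a triangular section with side slope z = 3.4: A = zy² = 3.4×1.75² = 10.41 m²; P = 2y√(1+z²) = 2×1.75×3.544 = 12.4 m.
Hydraulic radius R = A/P = 10.41/12.4 = 0.8394 m.
From Manning's equation, V = (1/n) R^(2/3) S^(1/2) = (1/0.013) × 0.8394^(2/3) × 0.00076^(1/2) = 1.89 m/s.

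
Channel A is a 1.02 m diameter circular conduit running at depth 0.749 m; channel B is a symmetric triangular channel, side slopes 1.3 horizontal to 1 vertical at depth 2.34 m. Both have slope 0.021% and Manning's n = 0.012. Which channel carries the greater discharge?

channel B

Channel A: For a circular section of diameter D = 1.02 m at depth y = 0.749 m, the central angle is θ = 2 arccos(1 − 2y/D) = 4.117 rad. Then A = (D²/8)(θ − sin θ) = 0.6431 m² and P = Dθ/2 = 2.1 m. Hydraulic radius R = A/P = 0.6431/2.1 = 0.3063 m. Q_A = (1/0.012)·0.6431·0.3063^(2/3)·√0.00021 = 0.3529 m³/s.
Channel B: For a triangular section with side slope z = 1.3: A = zy² = 1.3×2.34² = 7.118 m²; P = 2y√(1+z²) = 2×2.34×1.64 = 7.676 m. Hydraulic radius R = A/P = 7.118/7.676 = 0.9274 m. Q_B = (1/0.012)·7.118·0.9274^(2/3)·√0.00021 = 8.175 m³/s.
Q_A = 0.3529 m³/s vs Q_B = 8.175 m³/s, so channel B carries more.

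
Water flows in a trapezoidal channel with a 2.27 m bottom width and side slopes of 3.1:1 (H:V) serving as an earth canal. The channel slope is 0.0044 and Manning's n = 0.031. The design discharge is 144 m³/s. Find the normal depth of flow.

y_n = 3.47 m

Manning's equation rearranged: A R^(2/3) = nQ / (1·√S) = 0.031 × 144 / (√0.0044) = 67.3.
At y = 4.05 m: A R^(2/3) = 98.32 — over.
At y = 2.91 m: A R^(2/3) = 43.97 — short.
At y = 3.47 m: A R^(2/3) = 67.31 — ≈ 67.3.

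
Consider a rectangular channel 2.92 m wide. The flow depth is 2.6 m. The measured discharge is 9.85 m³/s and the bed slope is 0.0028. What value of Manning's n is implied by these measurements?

Flow area A = b·y = 2.92 × 2.6 = 7.592 m². Wetted perimeter P = b + 2y = 2.92 + 2×2.6 = 8.12 m.
Hydraulic radius R = A/P = 7.592/8.12 = 0.935 m.
Rearranging Manning's equation: n = (1/Q) A R^(2/3) S^(1/2) = (1/9.85) × 7.592 × 0.935^(2/3) × √0.0028 = 0.039.

n = 0.039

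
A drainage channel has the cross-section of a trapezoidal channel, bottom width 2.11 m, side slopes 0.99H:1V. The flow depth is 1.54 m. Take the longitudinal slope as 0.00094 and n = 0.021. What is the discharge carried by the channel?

Q = 7.44 m³/s

With bottom width b = 2.11 m and side slope z = 0.99: A = (b + zy)y = (2.11 + 0.99×1.54)×1.54 = 5.597 m²; P = b + 2y√(1+z²) = 2.11 + 2×1.54×1.407 = 6.444 m.
Hydraulic radius R = A/P = 5.597/6.444 = 0.8686 m.
Manning's equation: Q = (1/n) A R^(2/3) S^(1/2) = (1/0.021) × 5.597 × 0.8686^(2/3) × 0.00094^(1/2) = 7.44 m³/s.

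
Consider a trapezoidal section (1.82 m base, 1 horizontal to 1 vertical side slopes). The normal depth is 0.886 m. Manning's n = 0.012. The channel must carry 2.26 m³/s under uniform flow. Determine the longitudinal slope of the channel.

S = 0.000281

With bottom width b = 1.82 m and side slope z = 1: A = (b + zy)y = (1.82 + 1×0.886)×0.886 = 2.398 m²; P = b + 2y√(1+z²) = 1.82 + 2×0.886×1.414 = 4.326 m.
Hydraulic radius R = A/P = 2.398/4.326 = 0.5542 m.
From Manning's equation, S = [nQ / (1 A R^(2/3))]² = [0.012 × 2.26 / (1 × 2.398 × 0.5542^(2/3))]² = 0.000281.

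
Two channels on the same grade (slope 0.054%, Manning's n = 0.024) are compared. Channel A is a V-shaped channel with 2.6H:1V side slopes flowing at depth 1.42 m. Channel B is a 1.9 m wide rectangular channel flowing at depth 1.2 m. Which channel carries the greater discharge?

Channel A: For a triangular section with side slope z = 2.6: A = zy² = 2.6×1.42² = 5.243 m²; P = 2y√(1+z²) = 2×1.42×2.786 = 7.911 m. Hydraulic radius R = A/P = 5.243/7.911 = 0.6627 m. Q_A = (1/0.024)·5.243·0.6627^(2/3)·√0.00054 = 3.858 m³/s.
Channel B: Flow area A = b·y = 1.9 × 1.2 = 2.28 m². Wetted perimeter P = b + 2y = 1.9 + 2×1.2 = 4.3 m. Hydraulic radius R = A/P = 2.28/4.3 = 0.5302 m. Q_B = (1/0.024)·2.28·0.5302^(2/3)·√0.00054 = 1.446 m³/s.
Q_A = 3.858 m³/s vs Q_B = 1.446 m³/s, so channel A carries more.

channel A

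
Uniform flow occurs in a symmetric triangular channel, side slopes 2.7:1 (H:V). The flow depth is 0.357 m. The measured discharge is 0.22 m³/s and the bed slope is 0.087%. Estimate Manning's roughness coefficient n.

n = 0.014

For a triangular section with side slope z = 2.7: A = zy² = 2.7×0.357² = 0.3441 m²; P = 2y√(1+z²) = 2×0.357×2.879 = 2.056 m.
Hydraulic radius R = A/P = 0.3441/2.056 = 0.1674 m.
Rearranging Manning's equation: n = (1/Q) A R^(2/3) S^(1/2) = (1/0.22) × 0.3441 × 0.1674^(2/3) × √0.00087 = 0.014.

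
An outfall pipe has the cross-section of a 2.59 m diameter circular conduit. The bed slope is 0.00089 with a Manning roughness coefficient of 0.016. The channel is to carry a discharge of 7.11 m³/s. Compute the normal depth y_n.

Manning's equation rearranged: A R^(2/3) = nQ / (1·√S) = 0.016 × 7.11 / (√0.00089) = 3.813.
At y = 2.28 m: A R^(2/3) = 4.158 — over.
At y = 1.47 m: A R^(2/3) = 2.429 — short.
At y = 2.05 m: A R^(2/3) = 3.813 — matches.

y_n = 2.05 m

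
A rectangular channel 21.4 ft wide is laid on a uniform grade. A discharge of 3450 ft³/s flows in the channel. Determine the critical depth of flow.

y_c = 9.31 ft

For a rectangular channel, critical depth y_c = (q²/g)^(1/3) where q = Q/b = 3450/21.4 = 161.2 ft²/s.
So y_c = (161.2²/32.2)^(1/3) = 9.31 ft.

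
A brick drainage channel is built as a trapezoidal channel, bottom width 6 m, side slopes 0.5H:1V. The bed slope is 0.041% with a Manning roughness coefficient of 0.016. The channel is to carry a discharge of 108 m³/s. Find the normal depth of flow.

Manning's equation rearranged: A R^(2/3) = nQ / (1·√S) = 0.016 × 108 / (√0.00041) = 85.34.
At y = 6.01 m: A R^(2/3) = 107.1 — too large.
At y = 3.91 m: A R^(2/3) = 51.16 — too small.
At y = 5.28 m: A R^(2/3) = 85.41 — matches.

y_n = 5.28 m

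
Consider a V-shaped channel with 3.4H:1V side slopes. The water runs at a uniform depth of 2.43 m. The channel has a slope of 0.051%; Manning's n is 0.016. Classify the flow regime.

subcritical

For a triangular section with side slope z = 3.4: A = zy² = 3.4×2.43² = 20.08 m²; P = 2y√(1+z²) = 2×2.43×3.544 = 17.22 m.
Hydraulic radius R = A/P = 20.08/17.22 = 1.166 m.
V = (1/n) R^(2/3) √S = (1/0.016) × 1.166^(2/3) × √0.00051 = 1.563 m/s. Hydraulic depth D_h = A/T = 20.08/16.52 = 1.215 m.
Froude number Fr = V/√(g·D_h) = 1.563/√(9.81×1.215) = 0.453, which is less than 1, so the flow is subcritical.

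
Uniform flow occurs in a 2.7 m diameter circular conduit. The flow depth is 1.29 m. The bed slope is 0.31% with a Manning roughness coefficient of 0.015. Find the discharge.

For a circular section of diameter D = 2.7 m at depth y = 1.29 m, the central angle is θ = 2 arccos(1 − 2y/D) = 3.053 rad. Then A = (D²/8)(θ − sin θ) = 2.701 m² and P = Dθ/2 = 4.121 m.
Hydraulic radius R = A/P = 2.701/4.121 = 0.6554 m.
Manning's equation: Q = (1/n) A R^(2/3) S^(1/2) = (1/0.015) × 2.701 × 0.6554^(2/3) × 0.0031^(1/2) = 7.56 m³/s.

Q = 7.56 m³/s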